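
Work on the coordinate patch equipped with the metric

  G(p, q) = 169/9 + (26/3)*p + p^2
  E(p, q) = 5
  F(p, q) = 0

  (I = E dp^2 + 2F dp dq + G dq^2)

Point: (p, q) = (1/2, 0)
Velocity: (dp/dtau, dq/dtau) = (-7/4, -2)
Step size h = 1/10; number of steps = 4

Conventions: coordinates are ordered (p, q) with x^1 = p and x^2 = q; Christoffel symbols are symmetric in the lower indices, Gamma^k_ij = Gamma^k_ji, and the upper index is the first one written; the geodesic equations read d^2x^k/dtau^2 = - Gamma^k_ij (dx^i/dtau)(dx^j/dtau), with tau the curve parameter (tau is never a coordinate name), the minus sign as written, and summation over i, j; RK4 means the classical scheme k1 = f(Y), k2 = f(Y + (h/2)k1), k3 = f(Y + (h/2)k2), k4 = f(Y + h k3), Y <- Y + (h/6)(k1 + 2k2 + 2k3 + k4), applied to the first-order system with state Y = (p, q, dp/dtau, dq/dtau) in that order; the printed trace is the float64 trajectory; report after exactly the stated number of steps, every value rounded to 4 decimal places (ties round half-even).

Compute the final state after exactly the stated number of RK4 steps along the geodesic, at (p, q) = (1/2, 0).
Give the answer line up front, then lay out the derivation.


Answer: p = 0.1471, q = -0.8860, dp/dtau = 0.0541, dq/dtau = -2.3274

f(Y) = (dp/dtau, dq/dtau, -Gamma^p_ij Y'^i Y'^j, -Gamma^q_ij Y'^i Y'^j) with the Gammas evaluated at the stage position; h = 0.100000; intermediate values shown to 6 dp
step 0: p = 0.5000, q = 0.0000, dp/dtau = -1.7500, dq/dtau = -2.0000
step 1:
  k1: at (p, q) = (0.500000, 0.000000), (dp/dtau, dq/dtau) = (-1.750000, -2.000000); Gamma_ppp = 0.000000, Gamma_ppq = 0.000000, Gamma_pqq = -0.966667, Gamma_qpp = 0.000000, Gamma_qpq = 0.206897, Gamma_qqq = 0.000000; k1 = (-1.750000, -2.000000, 3.866667, -1.448276)
  k2: at (p, q) = (0.412500, -0.100000), (dp/dtau, dq/dtau) = (-1.556667, -2.072414); Gamma_ppp = 0.000000, Gamma_ppq = 0.000000, Gamma_pqq = -0.949167, Gamma_qpp = 0.000000, Gamma_qpq = 0.210711, Gamma_qqq = 0.000000; k2 = (-1.556667, -2.072414, 4.076575, -1.359533)
  k3: at (p, q) = (0.422167, -0.103621), (dp/dtau, dq/dtau) = (-1.546171, -2.067977); Gamma_ppp = 0.000000, Gamma_ppq = 0.000000, Gamma_pqq = -0.951100, Gamma_qpp = 0.000000, Gamma_qpq = 0.210283, Gamma_qqq = 0.000000; k3 = (-1.546171, -2.067977, 4.067405, -1.344736)
  k4: at (p, q) = (0.345383, -0.206798), (dp/dtau, dq/dtau) = (-1.343259, -2.134474); Gamma_ppp = 0.000000, Gamma_ppq = 0.000000, Gamma_pqq = -0.935743, Gamma_qpp = 0.000000, Gamma_qpq = 0.213734, Gamma_qqq = 0.000000; k4 = (-1.343259, -2.134474, 4.263225, -1.225615)
  Y <- Y + (h/6)(k1 + 2k2 + 2k3 + k4): p = 0.3450, q = -0.2069, dp/dtau = -1.3430, dq/dtau = -2.1347
step 2:
  k1: at (p, q) = (0.345018, -0.206921), (dp/dtau, dq/dtau) = (-1.343036, -2.134707); Gamma_ppp = 0.000000, Gamma_ppq = 0.000000, Gamma_pqq = -0.935670, Gamma_qpp = 0.000000, Gamma_qpq = 0.213751, Gamma_qqq = 0.000000; k1 = (-1.343036, -2.134707, 4.263825, -1.225640)
  k2: at (p, q) = (0.277866, -0.313656), (dp/dtau, dq/dtau) = (-1.129845, -2.195989); Gamma_ppp = 0.000000, Gamma_ppq = 0.000000, Gamma_pqq = -0.922240, Gamma_qpp = 0.000000, Gamma_qpq = 0.216863, Gamma_qqq = 0.000000; k2 = (-1.129845, -2.195989, 4.447380, -1.076131)
  k3: at (p, q) = (0.288526, -0.316720), (dp/dtau, dq/dtau) = (-1.120667, -2.188514); Gamma_ppp = 0.000000, Gamma_ppq = 0.000000, Gamma_pqq = -0.924372, Gamma_qpp = 0.000000, Gamma_qpq = 0.216363, Gamma_qqq = 0.000000; k3 = (-1.120667, -2.188514, 4.427364, -1.061302)
  k4: at (p, q) = (0.232951, -0.425772), (dp/dtau, dq/dtau) = (-0.900299, -2.240837); Gamma_ppp = 0.000000, Gamma_ppq = 0.000000, Gamma_pqq = -0.913257, Gamma_qpp = 0.000000, Gamma_qpq = 0.218996, Gamma_qqq = 0.000000; k4 = (-0.900299, -2.240837, 4.585784, -0.883618)
  Y <- Y + (h/6)(k1 + 2k2 + 2k3 + k4): p = 0.2326, q = -0.4260, dp/dtau = -0.8997, dq/dtau = -2.2411
step 3:
  k1: at (p, q) = (0.232612, -0.425997), (dp/dtau, dq/dtau) = (-0.899718, -2.241109); Gamma_ppp = 0.000000, Gamma_ppq = 0.000000, Gamma_pqq = -0.913189, Gamma_qpp = 0.000000, Gamma_qpq = 0.219013, Gamma_qqq = 0.000000; k1 = (-0.899718, -2.241109, 4.586556, -0.883219)
  k2: at (p, q) = (0.187626, -0.538052), (dp/dtau, dq/dtau) = (-0.670390, -2.285270); Gamma_ppp = 0.000000, Gamma_ppq = 0.000000, Gamma_pqq = -0.904192, Gamma_qpp = 0.000000, Gamma_qpq = 0.221192, Gamma_qqq = 0.000000; k2 = (-0.670390, -2.285270, 4.722105, -0.677742)
  k3: at (p, q) = (0.199092, -0.540260), (dp/dtau, dq/dtau) = (-0.663612, -2.274996); Gamma_ppp = 0.000000, Gamma_ppq = 0.000000, Gamma_pqq = -0.906485, Gamma_qpp = 0.000000, Gamma_qpq = 0.220632, Gamma_qqq = 0.000000; k3 = (-0.663612, -2.274996, 4.691612, -0.666184)
  k4: at (p, q) = (0.166251, -0.653496), (dp/dtau, dq/dtau) = (-0.430556, -2.307728); Gamma_ppp = 0.000000, Gamma_ppq = 0.000000, Gamma_pqq = -0.899917, Gamma_qpp = 0.000000, Gamma_qpq = 0.222243, Gamma_qqq = 0.000000; k4 = (-0.430556, -2.307728, 4.792603, -0.441644)
  Y <- Y + (h/6)(k1 + 2k2 + 2k3 + k4): p = 0.1660, q = -0.6538, dp/dtau = -0.4296, dq/dtau = -2.3080
step 4:
  k1: at (p, q) = (0.165974, -0.653820), (dp/dtau, dq/dtau) = (-0.429608, -2.307988); Gamma_ppp = 0.000000, Gamma_ppq = 0.000000, Gamma_pqq = -0.899861, Gamma_qpp = 0.000000, Gamma_qpq = 0.222256, Gamma_qqq = 0.000000; k1 = (-0.429608, -2.307988, 4.793389, -0.440747)
  k2: at (p, q) = (0.144493, -0.769219), (dp/dtau, dq/dtau) = (-0.189938, -2.330025); Gamma_ppp = 0.000000, Gamma_ppq = 0.000000, Gamma_pqq = -0.895565, Gamma_qpp = 0.000000, Gamma_qpq = 0.223323, Gamma_qqq = 0.000000; k2 = (-0.189938, -2.330025, 4.862040, -0.197668)
  k3: at (p, q) = (0.156477, -0.770321), (dp/dtau, dq/dtau) = (-0.186506, -2.317871); Gamma_ppp = 0.000000, Gamma_ppq = 0.000000, Gamma_pqq = -0.897962, Gamma_qpp = 0.000000, Gamma_qpq = 0.222727, Gamma_qqq = 0.000000; k3 = (-0.186506, -2.317871, 4.824325, -0.192568)
  k4: at (p, q) = (0.147323, -0.885607), (dp/dtau, dq/dtau) = (0.052825, -2.327245); Gamma_ppp = 0.000000, Gamma_ppq = 0.000000, Gamma_pqq = -0.896131, Gamma_qpp = 0.000000, Gamma_qpq = 0.223182, Gamma_qqq = 0.000000; k4 = (0.052825, -2.327245, 4.853507, 0.054874)
  Y <- Y + (h/6)(k1 + 2k2 + 2k3 + k4): p = 0.1471, q = -0.8860, dp/dtau = 0.0541, dq/dtau = -2.3274


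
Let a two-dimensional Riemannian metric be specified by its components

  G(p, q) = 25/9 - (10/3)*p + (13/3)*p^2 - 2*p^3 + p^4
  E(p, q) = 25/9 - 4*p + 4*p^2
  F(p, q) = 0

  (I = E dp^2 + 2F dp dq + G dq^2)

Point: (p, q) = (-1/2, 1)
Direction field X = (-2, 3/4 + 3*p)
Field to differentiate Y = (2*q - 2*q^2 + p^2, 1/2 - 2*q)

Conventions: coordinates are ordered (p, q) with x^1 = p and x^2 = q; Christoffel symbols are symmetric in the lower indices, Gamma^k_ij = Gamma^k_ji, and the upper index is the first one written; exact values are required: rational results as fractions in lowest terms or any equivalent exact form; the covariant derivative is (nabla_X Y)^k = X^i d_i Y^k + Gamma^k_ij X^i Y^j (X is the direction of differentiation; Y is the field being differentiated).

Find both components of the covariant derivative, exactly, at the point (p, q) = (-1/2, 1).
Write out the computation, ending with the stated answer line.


E = 52/9, F = 0, G = 841/144 at the point
E_p = -8, E_q = 0, F_p = 0, F_q = 0, G_p = -29/3, G_q = 0
EG - F^2 = 10933/324;  g^inv = (324/10933) * [[841/144, 0], [0, 52/9]]
first-kind symbols [ij,l] = (1/2)(d_i g_jl + d_j g_il - d_l g_ij): [pp,p] = E_p/2 = -4, [pp,q] = F_p - E_q/2 = 0, [pq,p] = E_q/2 = 0, [pq,q] = G_p/2 = -29/6, [qq,p] = F_q - G_p/2 = 29/6, [qq,q] = G_q/2 = 0
Gamma^p_ij = (G*[ij,p] - F*[ij,q])/(EG - F^2), Gamma^q_ij = (E*[ij,q] - F*[ij,p])/(EG - F^2)
Gamma_ppp = -9/13, Gamma_ppq = 0, Gamma_pqq = 87/104, Gamma_qpp = 0, Gamma_qpq = -24/29, Gamma_qqq = 0
X = (-2, -3/4), Y = (1/4, -3/2) at the point

Answer: (nabla_X Y)^p = 3983/832, (nabla_X Y)^q = -24/29


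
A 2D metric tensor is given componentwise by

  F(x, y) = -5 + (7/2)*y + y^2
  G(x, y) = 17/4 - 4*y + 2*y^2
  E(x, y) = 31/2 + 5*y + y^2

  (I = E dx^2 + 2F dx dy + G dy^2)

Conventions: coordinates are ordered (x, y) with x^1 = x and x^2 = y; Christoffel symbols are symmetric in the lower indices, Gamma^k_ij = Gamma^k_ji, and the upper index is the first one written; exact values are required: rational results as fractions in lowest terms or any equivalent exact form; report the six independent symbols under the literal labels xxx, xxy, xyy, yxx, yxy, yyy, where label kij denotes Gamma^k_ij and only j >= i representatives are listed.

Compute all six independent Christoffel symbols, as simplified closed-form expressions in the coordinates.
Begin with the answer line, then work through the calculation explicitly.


Answer: Gamma_xxx = (8*y^3 + 48*y^2 + 30*y - 100)/(8*y^4 - 8*y^3 + 104*y^2 - 46*y + 327), Gamma_xxy = (16*y^3 + 8*y^2 - 46*y + 85)/(8*y^4 - 8*y^3 + 104*y^2 - 46*y + 327), Gamma_xyy = (16*y^3 - 48*y^2 + 92*y + 39)/(8*y^4 - 8*y^3 + 104*y^2 - 46*y + 327), Gamma_yxx = (-8*y^3 - 60*y^2 - 224*y - 310)/(8*y^4 - 8*y^3 + 104*y^2 - 46*y + 327), Gamma_yxy = (-8*y^3 - 48*y^2 - 30*y + 100)/(8*y^4 - 8*y^3 + 104*y^2 - 46*y + 327), Gamma_yyy = (-20*y^2 + 150*y - 108)/(8*y^4 - 8*y^3 + 104*y^2 - 46*y + 327)

E = 31/2 + 5*y + y^2; F = -5 + (7/2)*y + y^2; G = 17/4 - 4*y + 2*y^2
Gamma^k_ij = (1/2) g^{kl} (d_i g_jl + d_j g_il - d_l g_ij), with g^inv = (1/(EG-F^2)) [[G, -F], [-F, E]]
first partials: E_x = 0, E_y = 5 + 2*y, F_x = 0, F_y = 7/2 + 2*y, G_x = 0, G_y = -4 + 4*y
D = EG - F^2 = 327/8 - (23/4)*y + 13*y^2 - y^3 + y^4
expanded: Gamma^x_xx = (G E_x - 2F F_x + F E_y)/(2D), Gamma^x_xy = (G E_y - F G_x)/(2D), Gamma^x_yy = (2G F_y - G G_x - F G_y)/(2D), Gamma^y_xx = (2E F_x - E E_y - F E_x)/(2D), Gamma^y_xy = (E G_x - F E_y)/(2D), Gamma^y_yy = (E G_y - 2F F_y + F G_x)/(2D); substitute and cancel common factors


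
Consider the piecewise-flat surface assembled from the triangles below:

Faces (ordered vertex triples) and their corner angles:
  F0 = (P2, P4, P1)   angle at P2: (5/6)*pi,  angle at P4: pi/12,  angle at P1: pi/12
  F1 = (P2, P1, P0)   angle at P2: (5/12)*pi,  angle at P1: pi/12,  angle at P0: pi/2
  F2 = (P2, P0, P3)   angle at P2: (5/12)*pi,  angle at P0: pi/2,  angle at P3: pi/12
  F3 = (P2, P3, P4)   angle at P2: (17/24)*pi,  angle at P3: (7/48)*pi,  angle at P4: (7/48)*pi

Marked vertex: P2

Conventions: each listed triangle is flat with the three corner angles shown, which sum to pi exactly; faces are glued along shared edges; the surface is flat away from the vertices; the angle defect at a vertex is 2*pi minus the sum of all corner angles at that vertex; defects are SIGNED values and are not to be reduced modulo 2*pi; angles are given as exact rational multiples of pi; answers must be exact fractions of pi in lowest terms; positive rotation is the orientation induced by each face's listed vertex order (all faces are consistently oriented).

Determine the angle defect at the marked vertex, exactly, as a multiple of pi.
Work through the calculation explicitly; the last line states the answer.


Sum of corner angles at P2: (19/8)*pi
defect = 2*pi - (19/8)*pi

Answer: defect(P2) = (-3/8)*pi


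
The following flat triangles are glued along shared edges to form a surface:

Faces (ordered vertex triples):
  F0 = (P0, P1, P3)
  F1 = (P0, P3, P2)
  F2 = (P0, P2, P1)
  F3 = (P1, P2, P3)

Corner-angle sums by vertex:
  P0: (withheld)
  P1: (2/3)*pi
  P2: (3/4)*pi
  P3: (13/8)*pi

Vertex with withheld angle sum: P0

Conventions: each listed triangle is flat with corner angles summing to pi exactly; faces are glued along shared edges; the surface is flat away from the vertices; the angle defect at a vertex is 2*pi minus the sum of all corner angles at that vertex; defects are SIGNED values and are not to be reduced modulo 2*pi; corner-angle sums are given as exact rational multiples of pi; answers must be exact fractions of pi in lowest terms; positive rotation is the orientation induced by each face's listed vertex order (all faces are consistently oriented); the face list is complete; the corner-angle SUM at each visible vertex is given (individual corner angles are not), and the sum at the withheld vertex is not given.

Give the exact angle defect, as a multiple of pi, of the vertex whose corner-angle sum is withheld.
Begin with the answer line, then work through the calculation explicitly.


Answer: defect(P0) = (25/24)*pi

V = 4, E = 6, F = 4; chi = V - E + F = 2
Gauss-Bonnet: total defect = 2*pi*chi = 4*pi; visible defects sum to (71/24)*pi


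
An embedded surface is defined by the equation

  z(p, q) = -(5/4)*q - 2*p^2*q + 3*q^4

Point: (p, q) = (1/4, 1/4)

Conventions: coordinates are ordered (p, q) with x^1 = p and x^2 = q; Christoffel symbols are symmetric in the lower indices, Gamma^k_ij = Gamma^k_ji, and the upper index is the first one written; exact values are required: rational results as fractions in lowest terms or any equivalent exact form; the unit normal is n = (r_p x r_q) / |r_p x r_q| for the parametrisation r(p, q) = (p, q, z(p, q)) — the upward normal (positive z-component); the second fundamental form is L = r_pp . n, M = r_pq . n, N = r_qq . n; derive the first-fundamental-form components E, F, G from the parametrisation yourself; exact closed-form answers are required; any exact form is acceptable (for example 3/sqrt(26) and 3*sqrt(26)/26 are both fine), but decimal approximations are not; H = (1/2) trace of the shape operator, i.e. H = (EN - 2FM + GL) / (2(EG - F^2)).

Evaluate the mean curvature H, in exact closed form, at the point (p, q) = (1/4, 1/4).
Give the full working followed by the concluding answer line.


z_p = -1/4, z_q = -19/16, z_pp = -1, z_pq = -1, z_qq = 9/4
E = 17/16, F = 19/64, G = 617/256; answer radicand W^2 = 633/256
unnormalised second-form numerators: l = -1, m = -1, n = 9/4; L = l/sqrt(633/256), and similarly M = m/sqrt(W^2), N = n/sqrt(W^2)
H = (E*n - 2*F*m + G*l) / (2*(EG - F^2)*sqrt(W^2)); E*n - 2*F*m + G*l = 147/256, EG - F^2 = 633/256, so H = (49/422)/sqrt(633/256)

Answer: H = 392*sqrt(633)/133563


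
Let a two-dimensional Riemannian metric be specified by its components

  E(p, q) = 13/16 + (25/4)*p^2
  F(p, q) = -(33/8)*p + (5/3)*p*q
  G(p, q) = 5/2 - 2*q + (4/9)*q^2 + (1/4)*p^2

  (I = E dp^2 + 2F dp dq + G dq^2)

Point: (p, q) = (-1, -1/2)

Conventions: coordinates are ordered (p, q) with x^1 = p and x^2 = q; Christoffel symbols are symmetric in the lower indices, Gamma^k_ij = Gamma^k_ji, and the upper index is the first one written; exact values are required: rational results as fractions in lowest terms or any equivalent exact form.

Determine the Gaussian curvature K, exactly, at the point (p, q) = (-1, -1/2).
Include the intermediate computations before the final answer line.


E = 113/16, F = 119/24, G = 139/36, EG - F^2 = 773/288 at the point
E_p = -25/2, E_q = 0, F_p = -119/24, F_q = -5/3, G_p = -1/2, G_q = -22/9
E_qq = 0, F_pq = 5/3, G_pp = 1/2
Brioschi: K = (det M1 - det M2) / (EG - F^2)^2 with the standard first/second-derivative matrices M1, M2.
M1 = [[-E_qq/2 + F_pq - G_pp/2, E_p/2, F_p - E_q/2], [F_q - G_p/2, E, F], [G_q/2, F, G]] = [[17/12, -25/4, -119/24], [-17/12, 113/16, 119/24], [-11/9, 119/24, 139/36]]; det M1 = -1105/2304
M2 = [[0, E_q/2, G_p/2], [E_q/2, E, F], [G_p/2, F, G]] = [[0, 0, -1/4], [0, 113/16, 119/24], [-1/4, 119/24, 139/36]]; det M2 = -113/256
det M1 - det M2 = -11/288; K = -11/288 / (773/288)^2 = -3168/597529

Answer: K = -3168/597529


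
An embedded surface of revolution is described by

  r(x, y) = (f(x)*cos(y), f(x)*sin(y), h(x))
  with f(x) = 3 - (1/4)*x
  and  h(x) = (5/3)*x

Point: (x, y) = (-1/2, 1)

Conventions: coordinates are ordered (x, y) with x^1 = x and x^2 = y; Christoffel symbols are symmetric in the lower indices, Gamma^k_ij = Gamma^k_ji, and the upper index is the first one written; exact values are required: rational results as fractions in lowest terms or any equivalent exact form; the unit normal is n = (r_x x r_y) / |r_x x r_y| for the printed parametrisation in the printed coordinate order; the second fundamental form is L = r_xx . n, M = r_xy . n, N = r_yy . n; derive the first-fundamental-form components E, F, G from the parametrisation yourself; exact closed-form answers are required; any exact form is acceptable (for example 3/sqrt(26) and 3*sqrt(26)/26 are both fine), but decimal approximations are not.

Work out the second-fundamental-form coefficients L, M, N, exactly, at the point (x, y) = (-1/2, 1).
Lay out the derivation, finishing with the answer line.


f = 25/8, f' = -1/4, f'' = 0, h' = 5/3, h'' = 0
E = 409/144, F = 0, G = 625/64; answer radicand W^2 = 409/144
unnormalised second-form numerators: l = 0, m = 0, n = 125/24; L = l/sqrt(409/144), and similarly M = m/sqrt(W^2), N = n/sqrt(W^2)

Answer: L = 0, M = 0, N = 125*sqrt(409)/818


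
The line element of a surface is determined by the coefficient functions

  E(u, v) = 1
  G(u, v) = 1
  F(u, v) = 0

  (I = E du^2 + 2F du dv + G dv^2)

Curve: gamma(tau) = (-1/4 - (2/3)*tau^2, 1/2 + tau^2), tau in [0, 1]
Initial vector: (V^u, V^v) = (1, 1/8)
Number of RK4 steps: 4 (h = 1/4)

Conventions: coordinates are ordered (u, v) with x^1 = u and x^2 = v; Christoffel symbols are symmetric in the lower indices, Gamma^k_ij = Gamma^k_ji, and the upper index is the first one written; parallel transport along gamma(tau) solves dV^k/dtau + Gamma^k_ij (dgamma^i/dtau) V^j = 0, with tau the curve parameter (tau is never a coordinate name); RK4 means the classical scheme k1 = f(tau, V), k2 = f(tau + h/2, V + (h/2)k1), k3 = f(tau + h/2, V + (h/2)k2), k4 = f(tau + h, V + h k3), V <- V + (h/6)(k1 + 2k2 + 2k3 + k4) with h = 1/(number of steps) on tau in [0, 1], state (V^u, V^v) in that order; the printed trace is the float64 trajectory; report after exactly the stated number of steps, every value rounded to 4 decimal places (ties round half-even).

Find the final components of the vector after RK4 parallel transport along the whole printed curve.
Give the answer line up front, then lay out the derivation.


Answer: V^u = 1.0000, V^v = 0.1250

gamma'(tau) = (-(4/3)*tau, 2*tau); f(tau, V)^k = -Gamma^k_ij(gamma(tau)) gamma'^i(tau) V^j; h = 1/4; intermediate values shown to 6 dp
curve data and Christoffel symbols at the stage parameters:
  tau = 0.000000: gamma = (-0.250000, 0.500000), gamma' = (0.000000, 0.000000); Gamma_uuu = 0.000000, Gamma_uuv = 0.000000, Gamma_uvv = 0.000000, Gamma_vuu = 0.000000, Gamma_vuv = 0.000000, Gamma_vvv = 0.000000
  tau = 0.125000: gamma = (-0.260417, 0.515625), gamma' = (-0.166667, 0.250000); Gamma_uuu = 0.000000, Gamma_uuv = 0.000000, Gamma_uvv = 0.000000, Gamma_vuu = 0.000000, Gamma_vuv = 0.000000, Gamma_vvv = 0.000000
  tau = 0.250000: gamma = (-0.291667, 0.562500), gamma' = (-0.333333, 0.500000); Gamma_uuu = 0.000000, Gamma_uuv = 0.000000, Gamma_uvv = 0.000000, Gamma_vuu = 0.000000, Gamma_vuv = 0.000000, Gamma_vvv = 0.000000
  tau = 0.375000: gamma = (-0.343750, 0.640625), gamma' = (-0.500000, 0.750000); Gamma_uuu = 0.000000, Gamma_uuv = 0.000000, Gamma_uvv = 0.000000, Gamma_vuu = 0.000000, Gamma_vuv = 0.000000, Gamma_vvv = 0.000000
  tau = 0.500000: gamma = (-0.416667, 0.750000), gamma' = (-0.666667, 1.000000); Gamma_uuu = 0.000000, Gamma_uuv = 0.000000, Gamma_uvv = 0.000000, Gamma_vuu = 0.000000, Gamma_vuv = 0.000000, Gamma_vvv = 0.000000
  tau = 0.625000: gamma = (-0.510417, 0.890625), gamma' = (-0.833333, 1.250000); Gamma_uuu = 0.000000, Gamma_uuv = 0.000000, Gamma_uvv = 0.000000, Gamma_vuu = 0.000000, Gamma_vuv = 0.000000, Gamma_vvv = 0.000000
  tau = 0.750000: gamma = (-0.625000, 1.062500), gamma' = (-1.000000, 1.500000); Gamma_uuu = 0.000000, Gamma_uuv = 0.000000, Gamma_uvv = 0.000000, Gamma_vuu = 0.000000, Gamma_vuv = 0.000000, Gamma_vvv = 0.000000
  tau = 0.875000: gamma = (-0.760417, 1.265625), gamma' = (-1.166667, 1.750000); Gamma_uuu = 0.000000, Gamma_uuv = 0.000000, Gamma_uvv = 0.000000, Gamma_vuu = 0.000000, Gamma_vuv = 0.000000, Gamma_vvv = 0.000000
  tau = 1.000000: gamma = (-0.916667, 1.500000), gamma' = (-1.333333, 2.000000); Gamma_uuu = 0.000000, Gamma_uuv = 0.000000, Gamma_uvv = 0.000000, Gamma_vuu = 0.000000, Gamma_vuv = 0.000000, Gamma_vvv = 0.000000
step 0: V^u = 1.0000, V^v = 0.1250
step 1: k1 = (0.000000, 0.000000), k2 = (0.000000, 0.000000), k3 = (0.000000, 0.000000), k4 = (0.000000, 0.000000); V <- V + (h/6)(k1 + 2k2 + 2k3 + k4): V^u = 1.0000, V^v = 0.1250
step 2: k1 = (0.000000, 0.000000), k2 = (0.000000, 0.000000), k3 = (0.000000, 0.000000), k4 = (0.000000, 0.000000); V <- V + (h/6)(k1 + 2k2 + 2k3 + k4): V^u = 1.0000, V^v = 0.1250
step 3: k1 = (0.000000, 0.000000), k2 = (0.000000, 0.000000), k3 = (0.000000, 0.000000), k4 = (0.000000, 0.000000); V <- V + (h/6)(k1 + 2k2 + 2k3 + k4): V^u = 1.0000, V^v = 0.1250
step 4: k1 = (0.000000, 0.000000), k2 = (0.000000, 0.000000), k3 = (0.000000, 0.000000), k4 = (0.000000, 0.000000); V <- V + (h/6)(k1 + 2k2 + 2k3 + k4): V^u = 1.0000, V^v = 0.1250


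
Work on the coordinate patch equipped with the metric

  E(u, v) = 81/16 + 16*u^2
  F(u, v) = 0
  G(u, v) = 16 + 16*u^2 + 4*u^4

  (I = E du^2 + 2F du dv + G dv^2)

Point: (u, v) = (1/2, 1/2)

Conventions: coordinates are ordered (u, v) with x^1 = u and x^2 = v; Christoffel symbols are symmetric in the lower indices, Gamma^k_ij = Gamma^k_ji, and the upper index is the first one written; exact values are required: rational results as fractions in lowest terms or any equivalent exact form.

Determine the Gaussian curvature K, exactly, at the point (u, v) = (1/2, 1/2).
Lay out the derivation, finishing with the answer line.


E = 145/16, F = 0, G = 81/4, EG - F^2 = 11745/64 at the point
E_u = 16, E_v = 0, F_u = 0, F_v = 0, G_u = 18, G_v = 0
E_vv = 0, F_uv = 0, G_uu = 44
Evaluate Brioschi's two determinant matrices M1, M2 and divide by (EG - F^2)^2.
M1 = [[-E_vv/2 + F_uv - G_uu/2, E_u/2, F_u - E_v/2], [F_v - G_u/2, E, F], [G_v/2, F, G]] = [[-22, 8, 0], [-9, 145/16, 0], [0, 0, 81/4]]; det M1 = -82539/32
M2 = [[0, E_v/2, G_u/2], [E_v/2, E, F], [G_u/2, F, G]] = [[0, 0, 9], [0, 145/16, 0], [9, 0, 81/4]]; det M2 = -11745/16
det M1 - det M2 = -59049/32; K = -59049/32 / (11745/64)^2 = -1152/21025

Answer: K = -1152/21025


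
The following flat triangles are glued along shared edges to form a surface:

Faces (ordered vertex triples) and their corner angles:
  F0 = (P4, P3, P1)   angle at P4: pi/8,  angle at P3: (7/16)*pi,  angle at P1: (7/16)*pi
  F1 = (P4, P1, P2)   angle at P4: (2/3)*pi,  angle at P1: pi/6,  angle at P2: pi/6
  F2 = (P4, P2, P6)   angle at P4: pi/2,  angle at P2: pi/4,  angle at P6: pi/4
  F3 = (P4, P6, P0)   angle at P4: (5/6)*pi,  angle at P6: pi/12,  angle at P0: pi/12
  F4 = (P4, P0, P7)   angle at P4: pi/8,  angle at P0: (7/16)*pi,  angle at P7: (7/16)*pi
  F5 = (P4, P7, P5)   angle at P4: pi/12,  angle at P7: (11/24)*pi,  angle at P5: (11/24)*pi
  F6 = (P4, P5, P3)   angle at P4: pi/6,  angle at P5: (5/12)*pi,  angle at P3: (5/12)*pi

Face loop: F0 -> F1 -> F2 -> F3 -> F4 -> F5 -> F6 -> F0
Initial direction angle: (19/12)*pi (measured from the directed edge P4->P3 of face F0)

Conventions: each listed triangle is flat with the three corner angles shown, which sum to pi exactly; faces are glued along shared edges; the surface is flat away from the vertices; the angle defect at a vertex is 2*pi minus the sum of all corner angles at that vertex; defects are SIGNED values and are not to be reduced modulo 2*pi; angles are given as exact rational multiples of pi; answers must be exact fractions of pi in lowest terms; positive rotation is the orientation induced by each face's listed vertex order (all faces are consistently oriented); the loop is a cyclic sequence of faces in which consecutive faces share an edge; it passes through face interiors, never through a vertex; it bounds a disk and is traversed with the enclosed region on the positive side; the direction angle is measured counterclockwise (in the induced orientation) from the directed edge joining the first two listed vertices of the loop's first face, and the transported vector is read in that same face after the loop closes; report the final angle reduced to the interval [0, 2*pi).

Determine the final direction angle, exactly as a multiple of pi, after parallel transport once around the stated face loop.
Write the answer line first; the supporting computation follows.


Answer: final direction angle = (13/12)*pi

enclosed vertex P4: corner angles sum to (5/2)*pi, defect = 2*pi - (5/2)*pi = -pi/2
the rotation equals the total enclosed defect, so the final angle is initial + defects (mod 2*pi)
final angle = (19/12)*pi - pi/2 = (13/12)*pi (mod 2*pi)


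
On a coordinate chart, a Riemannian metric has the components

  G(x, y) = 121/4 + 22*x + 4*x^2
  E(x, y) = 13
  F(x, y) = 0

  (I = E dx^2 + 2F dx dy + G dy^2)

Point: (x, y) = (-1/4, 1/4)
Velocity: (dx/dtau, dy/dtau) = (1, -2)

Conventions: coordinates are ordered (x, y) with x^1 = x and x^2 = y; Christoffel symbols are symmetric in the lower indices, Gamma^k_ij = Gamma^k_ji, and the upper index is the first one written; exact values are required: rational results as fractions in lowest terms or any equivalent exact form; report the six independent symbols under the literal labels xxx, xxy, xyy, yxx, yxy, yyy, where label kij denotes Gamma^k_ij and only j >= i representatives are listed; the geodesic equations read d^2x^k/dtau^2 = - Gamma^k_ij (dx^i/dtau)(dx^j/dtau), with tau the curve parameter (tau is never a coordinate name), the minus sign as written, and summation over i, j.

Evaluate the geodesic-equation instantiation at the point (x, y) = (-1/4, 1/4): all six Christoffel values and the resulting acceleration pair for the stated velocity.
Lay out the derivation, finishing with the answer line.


E = 13, F = 0, G = 25 at the point
E_x = 0, E_y = 0, F_x = 0, F_y = 0, G_x = 20, G_y = 0
EG - F^2 = 325;  g^inv = (1/325) * [[25, 0], [0, 13]]
first-kind symbols [ij,l] = (1/2)(d_i g_jl + d_j g_il - d_l g_ij): [xx,x] = E_x/2 = 0, [xx,y] = F_x - E_y/2 = 0, [xy,x] = E_y/2 = 0, [xy,y] = G_x/2 = 10, [yy,x] = F_y - G_x/2 = -10, [yy,y] = G_y/2 = 0
Gamma^x_ij = (G*[ij,x] - F*[ij,y])/(EG - F^2), Gamma^y_ij = (E*[ij,y] - F*[ij,x])/(EG - F^2)
Gamma_xxx = 0, Gamma_xxy = 0, Gamma_xyy = -10/13, Gamma_yxx = 0, Gamma_yxy = 2/5, Gamma_yyy = 0
d^2x/dtau^2 = -(Gamma_xxx*(1)^2 + 2*Gamma_xxy*(1)*(-2) + Gamma_xyy*(-2)^2) = 40/13
d^2y/dtau^2 = -(Gamma_yxx*(1)^2 + 2*Gamma_yxy*(1)*(-2) + Gamma_yyy*(-2)^2) = 8/5

Answer: Gamma_xxx = 0, Gamma_xxy = 0, Gamma_xyy = -10/13, Gamma_yxx = 0, Gamma_yxy = 2/5, Gamma_yyy = 0; accelerations (d^2x/dtau^2, d^2y/dtau^2) = (40/13, 8/5)


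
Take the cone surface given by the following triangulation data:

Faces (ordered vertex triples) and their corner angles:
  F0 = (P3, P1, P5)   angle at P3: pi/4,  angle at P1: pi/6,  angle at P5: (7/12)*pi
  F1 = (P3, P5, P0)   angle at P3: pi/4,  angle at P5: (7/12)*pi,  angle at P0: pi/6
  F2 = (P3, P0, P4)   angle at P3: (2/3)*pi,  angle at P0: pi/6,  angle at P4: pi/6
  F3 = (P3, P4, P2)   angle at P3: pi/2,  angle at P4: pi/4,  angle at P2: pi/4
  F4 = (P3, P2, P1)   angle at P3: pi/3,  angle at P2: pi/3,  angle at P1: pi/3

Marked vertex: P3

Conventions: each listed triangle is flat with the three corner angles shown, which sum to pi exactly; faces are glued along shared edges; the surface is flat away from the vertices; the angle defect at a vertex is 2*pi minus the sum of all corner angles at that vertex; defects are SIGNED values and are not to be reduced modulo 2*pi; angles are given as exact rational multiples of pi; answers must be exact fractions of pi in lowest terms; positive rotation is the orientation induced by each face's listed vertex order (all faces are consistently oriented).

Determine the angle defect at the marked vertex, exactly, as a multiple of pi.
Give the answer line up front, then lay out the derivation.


Answer: defect(P3) = 0

Sum of corner angles at P3: 2*pi
defect = 2*pi - 2*pi


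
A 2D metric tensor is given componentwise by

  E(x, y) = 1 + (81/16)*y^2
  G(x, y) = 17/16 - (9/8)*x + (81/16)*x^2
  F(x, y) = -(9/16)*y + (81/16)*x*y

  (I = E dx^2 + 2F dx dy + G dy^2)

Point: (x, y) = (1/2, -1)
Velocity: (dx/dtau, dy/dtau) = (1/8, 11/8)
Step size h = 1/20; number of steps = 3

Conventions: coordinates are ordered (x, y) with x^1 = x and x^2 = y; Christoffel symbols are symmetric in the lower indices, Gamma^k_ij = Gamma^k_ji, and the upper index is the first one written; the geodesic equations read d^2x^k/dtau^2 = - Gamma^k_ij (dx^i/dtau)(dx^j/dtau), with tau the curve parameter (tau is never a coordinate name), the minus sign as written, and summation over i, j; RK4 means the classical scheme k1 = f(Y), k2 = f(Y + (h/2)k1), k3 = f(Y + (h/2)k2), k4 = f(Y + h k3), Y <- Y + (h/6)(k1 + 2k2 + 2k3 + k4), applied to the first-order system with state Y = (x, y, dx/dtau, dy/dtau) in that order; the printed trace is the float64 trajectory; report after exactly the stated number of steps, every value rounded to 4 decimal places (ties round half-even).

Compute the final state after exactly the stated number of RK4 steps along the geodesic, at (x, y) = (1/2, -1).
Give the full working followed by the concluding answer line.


f(Y) = (dx/dtau, dy/dtau, -Gamma^x_ij Y'^i Y'^j, -Gamma^y_ij Y'^i Y'^j) with the Gammas evaluated at the stage position; h = 0.050000; intermediate values shown to 6 dp
step 0: x = 0.5000, y = -1.0000, dx/dtau = 0.1250, dy/dtau = 1.3750
step 1:
  k1: at (x, y) = (0.500000, -1.000000), (dx/dtau, dy/dtau) = (0.125000, 1.375000); Gamma_xxx = 0.000000, Gamma_xxy = -0.741419, Gamma_xyy = 0.000000, Gamma_yxx = 0.000000, Gamma_yxy = 0.288330, Gamma_yyy = 0.000000; k1 = (0.125000, 1.375000, 0.254863, -0.099113)
  k2: at (x, y) = (0.503125, -0.965625), (dx/dtau, dy/dtau) = (0.131372, 1.372522); Gamma_xxx = 0.000000, Gamma_xxy = -0.752257, Gamma_xyy = 0.000000, Gamma_yxx = 0.000000, Gamma_yxy = 0.305393, Gamma_yyy = 0.000000; k2 = (0.131372, 1.372522, 0.271279, -0.110131)
  k3: at (x, y) = (0.503284, -0.965687), (dx/dtau, dy/dtau) = (0.131782, 1.372247); Gamma_xxx = 0.000000, Gamma_xxy = -0.752162, Gamma_xyy = 0.000000, Gamma_yxx = 0.000000, Gamma_yxy = 0.305459, Gamma_yyy = 0.000000; k3 = (0.131782, 1.372247, 0.272038, -0.110477)
  k4: at (x, y) = (0.506589, -0.931388), (dx/dtau, dy/dtau) = (0.138602, 1.369476); Gamma_xxx = 0.000000, Gamma_xxy = -0.762547, Gamma_xyy = 0.000000, Gamma_yxx = 0.000000, Gamma_yxy = 0.323786, Gamma_yyy = 0.000000; k4 = (0.138602, 1.369476, 0.289481, -0.122917)
  Y <- Y + (h/6)(k1 + 2k2 + 2k3 + k4): x = 0.5066, y = -0.9314, dx/dtau = 0.1386, dy/dtau = 1.3695
step 2:
  k1: at (x, y) = (0.506583, -0.931383), (dx/dtau, dy/dtau) = (0.138591, 1.369473); Gamma_xxx = 0.000000, Gamma_xxy = -0.762552, Gamma_xyy = 0.000000, Gamma_yxx = 0.000000, Gamma_yxy = 0.323785, Gamma_yyy = 0.000000; k1 = (0.138591, 1.369473, 0.289461, -0.122907)
  k2: at (x, y) = (0.510047, -0.897146), (dx/dtau, dy/dtau) = (0.145828, 1.366400); Gamma_xxx = 0.000000, Gamma_xxy = -0.772368, Gamma_xyy = 0.000000, Gamma_yxx = 0.000000, Gamma_yxy = 0.343451, Gamma_yyy = 0.000000; k2 = (0.145828, 1.366400, 0.307803, -0.136872)
  k3: at (x, y) = (0.510228, -0.897223), (dx/dtau, dy/dtau) = (0.146287, 1.366051); Gamma_xxx = 0.000000, Gamma_xxy = -0.772247, Gamma_xyy = 0.000000, Gamma_yxx = 0.000000, Gamma_yxy = 0.343523, Gamma_yyy = 0.000000; k3 = (0.146287, 1.366051, 0.308644, -0.137296)
  k4: at (x, y) = (0.513897, -0.863081), (dx/dtau, dy/dtau) = (0.154024, 1.362608); Gamma_xxx = 0.000000, Gamma_xxy = -0.781298, Gamma_xyy = 0.000000, Gamma_yxx = 0.000000, Gamma_yxy = 0.364619, Gamma_yyy = 0.000000; k4 = (0.154024, 1.362608, 0.327948, -0.153048)
  Y <- Y + (h/6)(k1 + 2k2 + 2k3 + k4): x = 0.5139, y = -0.8631, dx/dtau = 0.1540, dy/dtau = 1.3626
step 3:
  k1: at (x, y) = (0.513890, -0.863075), (dx/dtau, dy/dtau) = (0.154011, 1.362604); Gamma_xxx = 0.000000, Gamma_xxy = -0.781304, Gamma_xyy = 0.000000, Gamma_yxx = 0.000000, Gamma_yxy = 0.364618, Gamma_yyy = 0.000000; k1 = (0.154011, 1.362604, 0.327922, -0.153034)
  k2: at (x, y) = (0.517740, -0.829010), (dx/dtau, dy/dtau) = (0.162209, 1.358778); Gamma_xxx = 0.000000, Gamma_xxy = -0.789432, Gamma_xyy = 0.000000, Gamma_yxx = 0.000000, Gamma_yxy = 0.387216, Gamma_yyy = 0.000000; k2 = (0.162209, 1.358778, 0.347990, -0.170689)
  k3: at (x, y) = (0.517945, -0.829106), (dx/dtau, dy/dtau) = (0.162710, 1.358337); Gamma_xxx = 0.000000, Gamma_xxy = -0.789278, Gamma_xyy = 0.000000, Gamma_yxx = 0.000000, Gamma_yxy = 0.387291, Gamma_yyy = 0.000000; k3 = (0.162710, 1.358337, 0.348885, -0.171195)
  k4: at (x, y) = (0.522025, -0.795158), (dx/dtau, dy/dtau) = (0.171455, 1.354044); Gamma_xxx = 0.000000, Gamma_xxy = -0.796227, Gamma_xyy = 0.000000, Gamma_yxx = 0.000000, Gamma_yxy = 0.411466, Gamma_yyy = 0.000000; k4 = (0.171455, 1.354044, 0.369700, -0.191050)
  Y <- Y + (h/6)(k1 + 2k2 + 2k3 + k4): x = 0.5220, y = -0.7952, dx/dtau = 0.1714, dy/dtau = 1.3540

Answer: x = 0.5220, y = -0.7952, dx/dtau = 0.1714, dy/dtau = 1.3540


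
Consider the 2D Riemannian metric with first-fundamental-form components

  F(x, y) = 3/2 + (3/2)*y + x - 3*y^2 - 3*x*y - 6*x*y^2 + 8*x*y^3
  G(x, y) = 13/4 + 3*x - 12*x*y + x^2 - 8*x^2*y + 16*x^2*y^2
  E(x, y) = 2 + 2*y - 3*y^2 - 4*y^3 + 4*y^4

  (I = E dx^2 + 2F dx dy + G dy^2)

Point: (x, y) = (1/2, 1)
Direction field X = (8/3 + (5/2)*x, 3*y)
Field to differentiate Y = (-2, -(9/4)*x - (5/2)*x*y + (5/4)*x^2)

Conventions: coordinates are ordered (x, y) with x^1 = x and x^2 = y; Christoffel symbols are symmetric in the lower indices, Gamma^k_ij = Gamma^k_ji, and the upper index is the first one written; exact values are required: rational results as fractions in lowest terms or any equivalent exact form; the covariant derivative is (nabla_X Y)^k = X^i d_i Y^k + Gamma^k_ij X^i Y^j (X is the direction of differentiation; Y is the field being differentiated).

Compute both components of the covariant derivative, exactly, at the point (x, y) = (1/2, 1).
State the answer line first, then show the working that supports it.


Answer: (nabla_X Y)^x = 0, (nabla_X Y)^y = -419/24

E = 1, F = 0, G = 1 at the point
E_x = 0, E_y = 0, F_x = 0, F_y = 0, G_x = 0, G_y = 0
EG - F^2 = 1;  g^inv = (1) * [[1, 0], [0, 1]]
first-kind symbols [ij,l] = (1/2)(d_i g_jl + d_j g_il - d_l g_ij): [xx,x] = E_x/2 = 0, [xx,y] = F_x - E_y/2 = 0, [xy,x] = E_y/2 = 0, [xy,y] = G_x/2 = 0, [yy,x] = F_y - G_x/2 = 0, [yy,y] = G_y/2 = 0
Gamma^x_ij = (G*[ij,x] - F*[ij,y])/(EG - F^2), Gamma^y_ij = (E*[ij,y] - F*[ij,x])/(EG - F^2)
Gamma_xxx = 0, Gamma_xxy = 0, Gamma_xyy = 0, Gamma_yxx = 0, Gamma_yxy = 0, Gamma_yyy = 0
X = (47/12, 3), Y = (-2, -33/16) at the point


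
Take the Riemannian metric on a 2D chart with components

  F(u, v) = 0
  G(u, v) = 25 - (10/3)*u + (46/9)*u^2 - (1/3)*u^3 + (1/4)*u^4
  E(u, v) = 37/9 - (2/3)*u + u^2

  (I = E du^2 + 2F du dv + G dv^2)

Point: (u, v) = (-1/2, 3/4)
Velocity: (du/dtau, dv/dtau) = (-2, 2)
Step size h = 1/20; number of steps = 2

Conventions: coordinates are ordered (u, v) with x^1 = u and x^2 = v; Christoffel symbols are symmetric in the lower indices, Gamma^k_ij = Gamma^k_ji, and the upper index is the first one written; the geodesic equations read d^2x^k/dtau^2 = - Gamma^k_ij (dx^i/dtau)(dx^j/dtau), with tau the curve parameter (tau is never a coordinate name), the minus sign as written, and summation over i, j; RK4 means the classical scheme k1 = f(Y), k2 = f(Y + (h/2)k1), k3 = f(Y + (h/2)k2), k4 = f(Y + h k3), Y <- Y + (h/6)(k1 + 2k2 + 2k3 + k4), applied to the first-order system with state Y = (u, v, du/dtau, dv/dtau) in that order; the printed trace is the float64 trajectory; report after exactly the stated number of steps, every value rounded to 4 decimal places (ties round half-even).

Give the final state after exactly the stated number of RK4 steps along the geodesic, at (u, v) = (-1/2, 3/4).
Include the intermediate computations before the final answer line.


f(Y) = (du/dtau, dv/dtau, -Gamma^u_ij Y'^i Y'^j, -Gamma^v_ij Y'^i Y'^j) with the Gammas evaluated at the stage position; h = 0.050000; intermediate values shown to 6 dp
step 0: u = -0.5000, v = 0.7500, du/dtau = -2.0000, dv/dtau = 2.0000
step 1:
  k1: at (u, v) = (-0.500000, 0.750000), (du/dtau, dv/dtau) = (-2.000000, 2.000000); Gamma_uuu = -0.177515, Gamma_uuv = 0.000000, Gamma_uvv = 0.939349, Gamma_vuu = 0.000000, Gamma_vuv = -0.157480, Gamma_vvv = 0.000000; k1 = (-2.000000, 2.000000, -3.047337, -1.259843)
  k2: at (u, v) = (-0.550000, 0.800000), (du/dtau, dv/dtau) = (-2.076183, 1.968504); Gamma_uuu = -0.184787, Gamma_uuv = 0.000000, Gamma_uvv = 0.985762, Gamma_vuu = 0.000000, Gamma_vuv = -0.165586, Gamma_vvv = 0.000000; k2 = (-2.076183, 1.968504, -3.023303, -1.353493)
  k3: at (u, v) = (-0.551905, 0.799213), (du/dtau, dv/dtau) = (-2.075583, 1.966163); Gamma_uuu = -0.185055, Gamma_uuv = 0.000000, Gamma_uvv = 0.987503, Gamma_vuu = 0.000000, Gamma_vuv = -0.165891, Gamma_vvv = 0.000000; k3 = (-2.075583, 1.966163, -3.020261, -1.353979)
  k4: at (u, v) = (-0.603779, 0.848308), (du/dtau, dv/dtau) = (-2.151013, 1.932301); Gamma_uuu = -0.192103, Gamma_uuv = 0.000000, Gamma_uvv = 1.034193, Gamma_vuu = 0.000000, Gamma_vuv = -0.174070, Gamma_vvv = 0.000000; k4 = (-2.151013, 1.932301, -2.972622, -1.447012)
  Y <- Y + (h/6)(k1 + 2k2 + 2k3 + k4): u = -0.6038, v = 0.8483, du/dtau = -2.1509, dv/dtau = 1.9323
step 2:
  k1: at (u, v) = (-0.603788, 0.848347), (du/dtau, dv/dtau) = (-2.150892, 1.932318); Gamma_uuu = -0.192104, Gamma_uuv = 0.000000, Gamma_uvv = 1.034200, Gamma_vuu = 0.000000, Gamma_vuv = -0.174071, Gamma_vvv = 0.000000; k1 = (-2.150892, 1.932318, -2.972815, -1.446955)
  k2: at (u, v) = (-0.657560, 0.896655), (du/dtau, dv/dtau) = (-2.225213, 1.896144); Gamma_uuu = -0.198900, Gamma_uuv = 0.000000, Gamma_uvv = 1.081097, Gamma_vuu = 0.000000, Gamma_vuv = -0.182304, Gamma_vvv = 0.000000; k2 = (-2.225213, 1.896144, -2.902068, -1.538403)
  k3: at (u, v) = (-0.659418, 0.895751), (du/dtau, dv/dtau) = (-2.223444, 1.893858); Gamma_uuu = -0.199126, Gamma_uuv = 0.000000, Gamma_uvv = 1.082690, Gamma_vuu = 0.000000, Gamma_vuv = -0.182584, Gamma_vvv = 0.000000; k3 = (-2.223444, 1.893858, -2.898865, -1.537684)
  k4: at (u, v) = (-0.714960, 0.943040), (du/dtau, dv/dtau) = (-2.295836, 1.855434); Gamma_uuu = -0.205591, Gamma_uuv = 0.000000, Gamma_uvv = 1.129499, Gamma_vuu = 0.000000, Gamma_vuv = -0.190810, Gamma_vvv = 0.000000; k4 = (-2.295836, 1.855434, -2.804810, -1.625617)
  Y <- Y + (h/6)(k1 + 2k2 + 2k3 + k4): u = -0.7150, v = 0.9431, du/dtau = -2.2957, dv/dtau = 1.8554

Answer: u = -0.7150, v = 0.9431, du/dtau = -2.2957, dv/dtau = 1.8554


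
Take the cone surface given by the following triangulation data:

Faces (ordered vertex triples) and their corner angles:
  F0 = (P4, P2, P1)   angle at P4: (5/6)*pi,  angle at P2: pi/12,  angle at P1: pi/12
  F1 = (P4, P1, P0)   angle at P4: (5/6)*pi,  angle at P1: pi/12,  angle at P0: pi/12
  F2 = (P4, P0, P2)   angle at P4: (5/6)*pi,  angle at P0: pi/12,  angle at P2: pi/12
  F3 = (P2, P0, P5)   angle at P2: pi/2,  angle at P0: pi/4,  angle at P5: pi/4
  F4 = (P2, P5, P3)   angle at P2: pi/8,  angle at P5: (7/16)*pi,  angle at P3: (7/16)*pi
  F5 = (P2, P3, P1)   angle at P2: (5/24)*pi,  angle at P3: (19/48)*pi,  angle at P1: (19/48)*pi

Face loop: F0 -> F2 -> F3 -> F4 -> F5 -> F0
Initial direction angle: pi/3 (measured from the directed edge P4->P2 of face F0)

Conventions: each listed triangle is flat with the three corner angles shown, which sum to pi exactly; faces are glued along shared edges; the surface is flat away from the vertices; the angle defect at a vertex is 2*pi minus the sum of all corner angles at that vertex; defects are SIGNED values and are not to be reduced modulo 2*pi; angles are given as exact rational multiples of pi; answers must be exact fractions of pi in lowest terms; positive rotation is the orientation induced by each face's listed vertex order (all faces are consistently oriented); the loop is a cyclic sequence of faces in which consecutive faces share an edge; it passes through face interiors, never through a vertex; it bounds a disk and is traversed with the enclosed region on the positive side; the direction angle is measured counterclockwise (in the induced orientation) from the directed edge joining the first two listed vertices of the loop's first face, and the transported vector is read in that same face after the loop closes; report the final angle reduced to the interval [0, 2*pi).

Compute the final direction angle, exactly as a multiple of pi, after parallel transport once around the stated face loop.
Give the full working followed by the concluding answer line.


enclosed vertex P2: corner angles sum to pi, defect = 2*pi - pi = pi
the rotation equals the total enclosed defect, so the final angle is initial + defects (mod 2*pi)
final angle = pi/3 + pi = (4/3)*pi (mod 2*pi)

Answer: final direction angle = (4/3)*pi
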